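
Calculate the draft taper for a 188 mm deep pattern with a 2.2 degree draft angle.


Formula: taper = depth * tan(draft_angle)
tan(2.2 deg) = 0.0384161
taper = 188 mm * 0.0384161 = 7.2222 mm

Final answer: 7.2222 mm


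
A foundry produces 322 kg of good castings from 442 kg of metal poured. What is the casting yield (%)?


Formula: Casting Yield = (W_good / W_total) * 100
Yield = (322 kg / 442 kg) * 100 = 72.8507%


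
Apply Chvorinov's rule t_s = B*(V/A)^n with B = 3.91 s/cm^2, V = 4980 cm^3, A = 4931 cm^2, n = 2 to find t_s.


Formula: t_s = B * (V/A)^n  (Chvorinov's rule, n=2)
Modulus M = V/A = 4980/4931 = 1.009937 cm
M^2 = 1.009937^2 = 1.019973 cm^2
t_s = 3.91 * 1.019973 = 3.9881 s

3.9881 s


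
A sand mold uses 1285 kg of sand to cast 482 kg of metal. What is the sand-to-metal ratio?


Formula: Sand-to-Metal Ratio = W_sand / W_metal
Ratio = 1285 kg / 482 kg = 2.6660

Final answer: 2.6660


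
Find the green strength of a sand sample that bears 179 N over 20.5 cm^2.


Formula: Compressive Strength = Force / Area
Strength = 179 N / 20.5 cm^2 = 8.7317 N/cm^2

Answer: 8.7317 N/cm^2


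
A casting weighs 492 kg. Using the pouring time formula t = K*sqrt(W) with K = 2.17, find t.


Formula: t = K * sqrt(W)
sqrt(W) = sqrt(492) = 22.18107
t = 2.17 * 22.18107 = 48.1329 s

Answer: 48.1329 s


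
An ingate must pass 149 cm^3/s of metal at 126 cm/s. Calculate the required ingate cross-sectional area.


Formula: A_ingate = Q / v  (continuity equation)
A = 149 cm^3/s / 126 cm/s = 1.1825 cm^2


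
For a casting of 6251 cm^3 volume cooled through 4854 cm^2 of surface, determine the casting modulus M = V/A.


Formula: Casting Modulus M = V / A
M = 6251 cm^3 / 4854 cm^2 = 1.2878 cm


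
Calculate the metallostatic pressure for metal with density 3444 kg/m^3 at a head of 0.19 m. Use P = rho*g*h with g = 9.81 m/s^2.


Formula: P = rho * g * h
rho * g = 3444 * 9.81 = 33785.64 N/m^3
P = 33785.64 * 0.19 = 6419.2716 Pa

Answer: 6419.2716 Pa


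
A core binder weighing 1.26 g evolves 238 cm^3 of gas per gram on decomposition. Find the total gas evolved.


Formula: V_gas = W_binder * gas_evolution_rate
V = 1.26 g * 238 cm^3/g = 299.8800 cm^3

Answer: 299.8800 cm^3


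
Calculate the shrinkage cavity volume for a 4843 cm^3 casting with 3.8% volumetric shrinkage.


Formula: V_shrink = V_casting * shrinkage_pct / 100
V_shrink = 4843 cm^3 * 3.8 / 100 = 184.0340 cm^3

Answer: 184.0340 cm^3


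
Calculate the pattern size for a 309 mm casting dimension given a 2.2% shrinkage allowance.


Formula: L_pattern = L_casting * (1 + shrinkage_rate/100)
Shrinkage factor = 1 + 2.2/100 = 1.022
L_pattern = 309 mm * 1.022 = 315.7980 mm

315.7980 mm


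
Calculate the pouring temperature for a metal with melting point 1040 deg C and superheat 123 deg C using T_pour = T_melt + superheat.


Formula: T_pour = T_melt + Superheat
T_pour = 1040 + 123 = 1163 deg C


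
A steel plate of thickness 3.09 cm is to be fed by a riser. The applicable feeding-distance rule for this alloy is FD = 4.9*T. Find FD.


Formula: FD = 4.9 * T  (riser feeding-distance rule)
FD = 4.9 * 3.09 cm = 15.1410 cm

15.1410 cm


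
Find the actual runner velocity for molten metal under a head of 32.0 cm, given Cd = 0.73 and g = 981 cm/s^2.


Formula: v = Cd * sqrt(2 * g * h)  (Torricelli with discharge coefficient)
2*g*h = 2 * 981 * 32.0 = 62784.0 cm^2/s^2
sqrt(62784.0) = 250.56736 cm/s
v = 0.73 * 250.56736 = 182.9142 cm/s

Final answer: 182.9142 cm/s


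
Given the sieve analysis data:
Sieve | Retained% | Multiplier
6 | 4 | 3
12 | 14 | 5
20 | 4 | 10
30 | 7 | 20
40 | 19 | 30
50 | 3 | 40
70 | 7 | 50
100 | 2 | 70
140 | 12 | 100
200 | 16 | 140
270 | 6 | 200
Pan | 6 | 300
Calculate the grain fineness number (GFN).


Formula: GFN = sum(pct * multiplier) / sum(pct)
sum(pct * multiplier) = 7882
sum(pct) = 100
GFN = 7882 / 100 = 78.82

Answer: 78.82


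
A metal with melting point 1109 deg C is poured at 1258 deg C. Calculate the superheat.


Formula: Superheat = T_pour - T_melt
Superheat = 1258 - 1109 = 149 deg C


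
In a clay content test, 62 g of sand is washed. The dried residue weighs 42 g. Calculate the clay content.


Formula: Clay% = (W_total - W_washed) / W_total * 100
Clay mass = 62 - 42 = 20 g
Clay% = 20 / 62 * 100 = 32.2581%

Answer: 32.2581%


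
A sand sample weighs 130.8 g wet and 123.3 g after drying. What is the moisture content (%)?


Formula: MC = (W_wet - W_dry) / W_wet * 100
Water mass = 130.8 - 123.3 = 7.5 g
MC = 7.5 / 130.8 * 100 = 5.7339%

5.7339%


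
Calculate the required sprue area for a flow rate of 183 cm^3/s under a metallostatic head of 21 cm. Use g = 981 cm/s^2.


Formula: v = sqrt(2*g*h), A = Q/v
Velocity: v = sqrt(2 * 981 * 21) = sqrt(41202) = 202.9828 cm/s
Sprue area: A = Q / v = 183 / 202.9828 = 0.9016 cm^2

0.9016 cm^2


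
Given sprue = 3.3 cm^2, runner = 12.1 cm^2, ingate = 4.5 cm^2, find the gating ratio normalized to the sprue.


Sprue:Runner:Ingate = 1 : 12.1/3.3 : 4.5/3.3 = 1:3.67:1.36


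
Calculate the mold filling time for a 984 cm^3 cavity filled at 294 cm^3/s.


Formula: t_fill = V_mold / Q_flow
t = 984 cm^3 / 294 cm^3/s = 3.3469 s

3.3469 s


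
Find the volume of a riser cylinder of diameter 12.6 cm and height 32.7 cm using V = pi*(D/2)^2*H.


Formula: V = pi * (D/2)^2 * H  (cylinder volume)
Radius = D/2 = 12.6/2 = 6.3 cm
V = pi * 6.3^2 * 32.7 = 4077.3569 cm^3

4077.3569 cm^3


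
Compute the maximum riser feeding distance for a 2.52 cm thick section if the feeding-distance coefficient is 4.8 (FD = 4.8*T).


Formula: FD = 4.8 * T  (riser feeding-distance rule)
FD = 4.8 * 2.52 cm = 12.0960 cm

Final answer: 12.0960 cm


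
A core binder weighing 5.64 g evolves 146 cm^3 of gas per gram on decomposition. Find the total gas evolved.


Formula: V_gas = W_binder * gas_evolution_rate
V = 5.64 g * 146 cm^3/g = 823.4400 cm^3


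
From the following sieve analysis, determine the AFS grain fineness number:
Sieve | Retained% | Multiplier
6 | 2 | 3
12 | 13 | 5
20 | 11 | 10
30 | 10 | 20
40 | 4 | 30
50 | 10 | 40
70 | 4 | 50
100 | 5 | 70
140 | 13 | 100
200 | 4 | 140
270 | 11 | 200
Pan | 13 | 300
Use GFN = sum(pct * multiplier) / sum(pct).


Formula: GFN = sum(pct * multiplier) / sum(pct)
sum(pct * multiplier) = 9411
sum(pct) = 100
GFN = 9411 / 100 = 94.11

Final answer: 94.11


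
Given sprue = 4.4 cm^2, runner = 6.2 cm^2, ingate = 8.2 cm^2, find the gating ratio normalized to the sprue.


Sprue:Runner:Ingate = 1 : 6.2/4.4 : 8.2/4.4 = 1:1.41:1.86

1:1.41:1.86


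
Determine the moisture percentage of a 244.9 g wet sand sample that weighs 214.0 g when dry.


Formula: MC = (W_wet - W_dry) / W_wet * 100
Water mass = 244.9 - 214.0 = 30.9 g
MC = 30.9 / 244.9 * 100 = 12.6174%

12.6174%


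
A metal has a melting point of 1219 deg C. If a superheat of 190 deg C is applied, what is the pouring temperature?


Formula: T_pour = T_melt + Superheat
T_pour = 1219 + 190 = 1409 deg C


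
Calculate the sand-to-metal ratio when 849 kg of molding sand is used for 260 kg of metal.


Formula: Sand-to-Metal Ratio = W_sand / W_metal
Ratio = 849 kg / 260 kg = 3.2654

Answer: 3.2654


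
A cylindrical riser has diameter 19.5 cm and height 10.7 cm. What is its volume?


Formula: V = pi * (D/2)^2 * H  (cylinder volume)
Radius = D/2 = 19.5/2 = 9.75 cm
V = pi * 9.75^2 * 10.7 = 3195.5299 cm^3


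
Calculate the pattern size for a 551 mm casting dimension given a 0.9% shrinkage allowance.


Formula: L_pattern = L_casting * (1 + shrinkage_rate/100)
Shrinkage factor = 1 + 0.9/100 = 1.009
L_pattern = 551 mm * 1.009 = 555.9590 mm

Final answer: 555.9590 mm


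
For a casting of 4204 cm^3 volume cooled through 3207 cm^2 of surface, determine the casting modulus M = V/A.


Formula: Casting Modulus M = V / A
M = 4204 cm^3 / 3207 cm^2 = 1.3109 cm

1.3109 cm


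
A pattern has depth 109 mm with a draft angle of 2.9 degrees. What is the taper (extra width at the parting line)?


Formula: taper = depth * tan(draft_angle)
tan(2.9 deg) = 0.0506578
taper = 109 mm * 0.0506578 = 5.5217 mm


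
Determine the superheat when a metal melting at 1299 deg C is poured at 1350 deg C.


Formula: Superheat = T_pour - T_melt
Superheat = 1350 - 1299 = 51 deg C


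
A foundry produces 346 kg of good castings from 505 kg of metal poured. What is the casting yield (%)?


Formula: Casting Yield = (W_good / W_total) * 100
Yield = (346 kg / 505 kg) * 100 = 68.5149%


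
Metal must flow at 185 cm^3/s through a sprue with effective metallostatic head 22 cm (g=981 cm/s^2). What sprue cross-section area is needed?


Formula: v = sqrt(2*g*h), A = Q/v
Velocity: v = sqrt(2 * 981 * 22) = sqrt(43164) = 207.7595 cm/s
Sprue area: A = Q / v = 185 / 207.7595 = 0.8905 cm^2

Final answer: 0.8905 cm^2


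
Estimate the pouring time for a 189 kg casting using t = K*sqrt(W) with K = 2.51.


Formula: t = K * sqrt(W)
sqrt(W) = sqrt(189) = 13.74773
t = 2.51 * 13.74773 = 34.5068 s

34.5068 s


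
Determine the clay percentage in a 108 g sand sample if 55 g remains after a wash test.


Formula: Clay% = (W_total - W_washed) / W_total * 100
Clay mass = 108 - 55 = 53 g
Clay% = 53 / 108 * 100 = 49.0741%


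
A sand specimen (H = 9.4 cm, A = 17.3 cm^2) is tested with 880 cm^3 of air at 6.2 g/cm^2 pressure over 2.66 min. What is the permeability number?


Formula: Permeability Number P = (V * H) / (p * A * t)
Numerator: V * H = 880 * 9.4 = 8272.0
Denominator: p * A * t = 6.2 * 17.3 * 2.66 = 285.3116
P = 8272.0 / 285.3116 = 28.9929

Answer: 28.9929


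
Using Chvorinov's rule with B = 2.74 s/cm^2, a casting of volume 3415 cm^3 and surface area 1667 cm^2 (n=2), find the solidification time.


Formula: t_s = B * (V/A)^n  (Chvorinov's rule, n=2)
Modulus M = V/A = 3415/1667 = 2.048590 cm
M^2 = 2.048590^2 = 4.196721 cm^2
t_s = 2.74 * 4.196721 = 11.4990 s

Answer: 11.4990 s


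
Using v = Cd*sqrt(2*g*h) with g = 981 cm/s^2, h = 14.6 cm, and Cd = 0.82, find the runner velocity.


Formula: v = Cd * sqrt(2 * g * h)  (Torricelli with discharge coefficient)
2*g*h = 2 * 981 * 14.6 = 28645.2 cm^2/s^2
sqrt(28645.2) = 169.24893 cm/s
v = 0.82 * 169.24893 = 138.7841 cm/s


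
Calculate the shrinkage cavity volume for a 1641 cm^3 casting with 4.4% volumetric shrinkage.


Formula: V_shrink = V_casting * shrinkage_pct / 100
V_shrink = 1641 cm^3 * 4.4 / 100 = 72.2040 cm^3


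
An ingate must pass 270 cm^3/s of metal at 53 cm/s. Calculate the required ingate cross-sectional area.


Formula: A_ingate = Q / v  (continuity equation)
A = 270 cm^3/s / 53 cm/s = 5.0943 cm^2


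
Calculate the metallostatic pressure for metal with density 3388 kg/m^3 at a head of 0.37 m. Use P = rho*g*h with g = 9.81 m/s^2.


Formula: P = rho * g * h
rho * g = 3388 * 9.81 = 33236.28 N/m^3
P = 33236.28 * 0.37 = 12297.4236 Pa

Final answer: 12297.4236 Pa


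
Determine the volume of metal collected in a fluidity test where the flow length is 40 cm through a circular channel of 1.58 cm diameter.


Formula: V = pi * (d/2)^2 * L  (cylinder volume)
Radius = 1.58/2 = 0.79 cm
V = pi * 0.79^2 * 40 = 78.4267 cm^3

Answer: 78.4267 cm^3


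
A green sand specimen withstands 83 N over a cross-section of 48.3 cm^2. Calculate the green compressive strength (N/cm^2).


Formula: Compressive Strength = Force / Area
Strength = 83 N / 48.3 cm^2 = 1.7184 N/cm^2

1.7184 N/cm^2


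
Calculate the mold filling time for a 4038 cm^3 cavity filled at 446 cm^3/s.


Formula: t_fill = V_mold / Q_flow
t = 4038 cm^3 / 446 cm^3/s = 9.0538 s

Final answer: 9.0538 s


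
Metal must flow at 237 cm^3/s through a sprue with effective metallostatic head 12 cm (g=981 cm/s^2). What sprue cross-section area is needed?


Formula: v = sqrt(2*g*h), A = Q/v
Velocity: v = sqrt(2 * 981 * 12) = sqrt(23544) = 153.4405 cm/s
Sprue area: A = Q / v = 237 / 153.4405 = 1.5446 cm^2

Final answer: 1.5446 cm^2


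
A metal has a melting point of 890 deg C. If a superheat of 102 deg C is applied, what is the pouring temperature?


Formula: T_pour = T_melt + Superheat
T_pour = 890 + 102 = 992 deg C

Final answer: 992 deg C


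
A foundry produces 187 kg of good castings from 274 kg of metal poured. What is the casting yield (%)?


Formula: Casting Yield = (W_good / W_total) * 100
Yield = (187 kg / 274 kg) * 100 = 68.2482%

Answer: 68.2482%


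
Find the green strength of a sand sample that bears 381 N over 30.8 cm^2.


Formula: Compressive Strength = Force / Area
Strength = 381 N / 30.8 cm^2 = 12.3701 N/cm^2

Final answer: 12.3701 N/cm^2


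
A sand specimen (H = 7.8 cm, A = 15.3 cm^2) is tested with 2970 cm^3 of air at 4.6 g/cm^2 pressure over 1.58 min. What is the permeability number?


Formula: Permeability Number P = (V * H) / (p * A * t)
Numerator: V * H = 2970 * 7.8 = 23166.0
Denominator: p * A * t = 4.6 * 15.3 * 1.58 = 111.2004
P = 23166.0 / 111.2004 = 208.3266

Final answer: 208.3266


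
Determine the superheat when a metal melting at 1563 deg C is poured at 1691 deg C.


Formula: Superheat = T_pour - T_melt
Superheat = 1691 - 1563 = 128 deg C

Answer: 128 deg C


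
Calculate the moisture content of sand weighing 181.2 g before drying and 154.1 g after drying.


Formula: MC = (W_wet - W_dry) / W_wet * 100
Water mass = 181.2 - 154.1 = 27.1 g
MC = 27.1 / 181.2 * 100 = 14.9558%

14.9558%


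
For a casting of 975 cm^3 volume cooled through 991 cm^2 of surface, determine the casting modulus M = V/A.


Formula: Casting Modulus M = V / A
M = 975 cm^3 / 991 cm^2 = 0.9839 cm

0.9839 cm


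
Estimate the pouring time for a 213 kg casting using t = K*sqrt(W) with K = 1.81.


Formula: t = K * sqrt(W)
sqrt(W) = sqrt(213) = 14.59452
t = 1.81 * 14.59452 = 26.4161 s

Final answer: 26.4161 s


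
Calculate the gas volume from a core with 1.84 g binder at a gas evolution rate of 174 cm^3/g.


Formula: V_gas = W_binder * gas_evolution_rate
V = 1.84 g * 174 cm^3/g = 320.1600 cm^3


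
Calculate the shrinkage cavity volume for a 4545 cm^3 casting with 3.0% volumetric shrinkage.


Formula: V_shrink = V_casting * shrinkage_pct / 100
V_shrink = 4545 cm^3 * 3.0 / 100 = 136.3500 cm^3

Answer: 136.3500 cm^3


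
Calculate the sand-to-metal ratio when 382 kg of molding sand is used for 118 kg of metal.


Formula: Sand-to-Metal Ratio = W_sand / W_metal
Ratio = 382 kg / 118 kg = 3.2373

3.2373


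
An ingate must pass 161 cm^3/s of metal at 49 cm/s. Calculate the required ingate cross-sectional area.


Formula: A_ingate = Q / v  (continuity equation)
A = 161 cm^3/s / 49 cm/s = 3.2857 cm^2


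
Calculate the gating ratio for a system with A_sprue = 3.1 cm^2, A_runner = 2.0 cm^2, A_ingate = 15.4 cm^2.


Sprue:Runner:Ingate = 1 : 2.0/3.1 : 15.4/3.1 = 1:0.65:4.97

Answer: 1:0.65:4.97


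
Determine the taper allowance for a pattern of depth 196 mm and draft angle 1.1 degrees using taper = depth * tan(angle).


Formula: taper = depth * tan(draft_angle)
tan(1.1 deg) = 0.0192010
taper = 196 mm * 0.0192010 = 3.7634 mm

Final answer: 3.7634 mm


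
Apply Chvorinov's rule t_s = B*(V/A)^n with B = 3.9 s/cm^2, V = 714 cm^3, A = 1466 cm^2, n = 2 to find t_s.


Formula: t_s = B * (V/A)^n  (Chvorinov's rule, n=2)
Modulus M = V/A = 714/1466 = 0.487040 cm
M^2 = 0.487040^2 = 0.237208 cm^2
t_s = 3.9 * 0.237208 = 0.9251 s

Answer: 0.9251 s


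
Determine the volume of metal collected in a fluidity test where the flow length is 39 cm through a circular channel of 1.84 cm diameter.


Formula: V = pi * (d/2)^2 * L  (cylinder volume)
Radius = 1.84/2 = 0.92 cm
V = pi * 0.92^2 * 39 = 103.7027 cm^3

Final answer: 103.7027 cm^3


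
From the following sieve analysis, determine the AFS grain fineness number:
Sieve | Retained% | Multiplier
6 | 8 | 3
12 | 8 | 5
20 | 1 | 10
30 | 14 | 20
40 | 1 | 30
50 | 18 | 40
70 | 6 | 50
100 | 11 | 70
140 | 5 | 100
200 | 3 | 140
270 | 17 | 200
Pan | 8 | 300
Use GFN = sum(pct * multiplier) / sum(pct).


Formula: GFN = sum(pct * multiplier) / sum(pct)
sum(pct * multiplier) = 8894
sum(pct) = 100
GFN = 8894 / 100 = 88.94


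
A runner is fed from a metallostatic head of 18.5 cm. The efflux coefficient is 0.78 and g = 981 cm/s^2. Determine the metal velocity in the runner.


Formula: v = Cd * sqrt(2 * g * h)  (Torricelli with discharge coefficient)
2*g*h = 2 * 981 * 18.5 = 36297.0 cm^2/s^2
sqrt(36297.0) = 190.51772 cm/s
v = 0.78 * 190.51772 = 148.6038 cm/s


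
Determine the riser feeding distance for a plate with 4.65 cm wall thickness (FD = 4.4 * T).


Formula: FD = 4.4 * T  (riser feeding-distance rule)
FD = 4.4 * 4.65 cm = 20.4600 cm

20.4600 cm


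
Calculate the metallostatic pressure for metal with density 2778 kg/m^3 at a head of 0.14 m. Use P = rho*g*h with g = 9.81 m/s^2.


Formula: P = rho * g * h
rho * g = 2778 * 9.81 = 27252.18 N/m^3
P = 27252.18 * 0.14 = 3815.3052 Pa


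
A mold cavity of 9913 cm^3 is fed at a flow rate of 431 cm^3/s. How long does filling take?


Formula: t_fill = V_mold / Q_flow
t = 9913 cm^3 / 431 cm^3/s = 23.0000 s


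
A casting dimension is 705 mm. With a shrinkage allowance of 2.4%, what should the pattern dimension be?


Formula: L_pattern = L_casting * (1 + shrinkage_rate/100)
Shrinkage factor = 1 + 2.4/100 = 1.024
L_pattern = 705 mm * 1.024 = 721.9200 mm

Answer: 721.9200 mm


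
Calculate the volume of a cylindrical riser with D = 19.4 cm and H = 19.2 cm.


Formula: V = pi * (D/2)^2 * H  (cylinder volume)
Radius = D/2 = 19.4/2 = 9.7 cm
V = pi * 9.7^2 * 19.2 = 5675.3751 cm^3


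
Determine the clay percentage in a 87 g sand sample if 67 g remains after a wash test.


Formula: Clay% = (W_total - W_washed) / W_total * 100
Clay mass = 87 - 67 = 20 g
Clay% = 20 / 87 * 100 = 22.9885%

22.9885%


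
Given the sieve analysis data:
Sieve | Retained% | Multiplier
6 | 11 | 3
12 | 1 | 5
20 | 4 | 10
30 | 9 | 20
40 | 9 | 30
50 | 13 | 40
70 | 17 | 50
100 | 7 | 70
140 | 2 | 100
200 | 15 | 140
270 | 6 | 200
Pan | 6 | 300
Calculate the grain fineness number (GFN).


Formula: GFN = sum(pct * multiplier) / sum(pct)
sum(pct * multiplier) = 7688
sum(pct) = 100
GFN = 7688 / 100 = 76.88

Final answer: 76.88


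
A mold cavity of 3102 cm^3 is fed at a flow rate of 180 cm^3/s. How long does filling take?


Formula: t_fill = V_mold / Q_flow
t = 3102 cm^3 / 180 cm^3/s = 17.2333 s

Final answer: 17.2333 s


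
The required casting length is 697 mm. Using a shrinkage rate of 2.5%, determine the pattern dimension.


Formula: L_pattern = L_casting * (1 + shrinkage_rate/100)
Shrinkage factor = 1 + 2.5/100 = 1.025
L_pattern = 697 mm * 1.025 = 714.4250 mm

Final answer: 714.4250 mm


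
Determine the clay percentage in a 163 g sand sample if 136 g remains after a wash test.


Formula: Clay% = (W_total - W_washed) / W_total * 100
Clay mass = 163 - 136 = 27 g
Clay% = 27 / 163 * 100 = 16.5644%

16.5644%


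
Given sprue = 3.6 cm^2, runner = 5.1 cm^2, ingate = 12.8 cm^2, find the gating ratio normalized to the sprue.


Sprue:Runner:Ingate = 1 : 5.1/3.6 : 12.8/3.6 = 1:1.42:3.56

Answer: 1:1.42:3.56


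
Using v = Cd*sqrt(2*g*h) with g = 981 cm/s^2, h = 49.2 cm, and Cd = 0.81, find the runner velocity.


Formula: v = Cd * sqrt(2 * g * h)  (Torricelli with discharge coefficient)
2*g*h = 2 * 981 * 49.2 = 96530.4 cm^2/s^2
sqrt(96530.4) = 310.69342 cm/s
v = 0.81 * 310.69342 = 251.6617 cm/s

Answer: 251.6617 cm/s


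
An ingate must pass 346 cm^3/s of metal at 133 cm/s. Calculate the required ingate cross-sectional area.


Formula: A_ingate = Q / v  (continuity equation)
A = 346 cm^3/s / 133 cm/s = 2.6015 cm^2

Final answer: 2.6015 cm^2


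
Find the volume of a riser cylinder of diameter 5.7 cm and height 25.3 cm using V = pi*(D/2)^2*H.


Formula: V = pi * (D/2)^2 * H  (cylinder volume)
Radius = D/2 = 5.7/2 = 2.85 cm
V = pi * 2.85^2 * 25.3 = 645.5949 cm^3

645.5949 cm^3


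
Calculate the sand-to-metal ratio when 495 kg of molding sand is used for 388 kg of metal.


Formula: Sand-to-Metal Ratio = W_sand / W_metal
Ratio = 495 kg / 388 kg = 1.2758

Answer: 1.2758


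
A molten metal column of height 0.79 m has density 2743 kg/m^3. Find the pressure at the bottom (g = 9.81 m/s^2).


Formula: P = rho * g * h
rho * g = 2743 * 9.81 = 26908.83 N/m^3
P = 26908.83 * 0.79 = 21257.9757 Pa

Answer: 21257.9757 Pa


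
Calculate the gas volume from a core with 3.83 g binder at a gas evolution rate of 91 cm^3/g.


Formula: V_gas = W_binder * gas_evolution_rate
V = 3.83 g * 91 cm^3/g = 348.5300 cm^3

Final answer: 348.5300 cm^3


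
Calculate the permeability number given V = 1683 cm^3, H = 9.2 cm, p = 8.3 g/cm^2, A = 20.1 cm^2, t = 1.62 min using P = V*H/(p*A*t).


Formula: Permeability Number P = (V * H) / (p * A * t)
Numerator: V * H = 1683 * 9.2 = 15483.6
Denominator: p * A * t = 8.3 * 20.1 * 1.62 = 270.2646
P = 15483.6 / 270.2646 = 57.2905

Answer: 57.2905


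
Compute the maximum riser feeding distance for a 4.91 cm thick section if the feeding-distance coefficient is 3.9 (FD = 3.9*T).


Formula: FD = 3.9 * T  (riser feeding-distance rule)
FD = 3.9 * 4.91 cm = 19.1490 cm

Answer: 19.1490 cm


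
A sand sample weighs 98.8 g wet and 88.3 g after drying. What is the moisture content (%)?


Formula: MC = (W_wet - W_dry) / W_wet * 100
Water mass = 98.8 - 88.3 = 10.5 g
MC = 10.5 / 98.8 * 100 = 10.6275%


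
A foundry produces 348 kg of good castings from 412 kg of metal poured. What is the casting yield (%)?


Formula: Casting Yield = (W_good / W_total) * 100
Yield = (348 kg / 412 kg) * 100 = 84.4660%

Answer: 84.4660%


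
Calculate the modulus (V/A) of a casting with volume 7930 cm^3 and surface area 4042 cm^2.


Formula: Casting Modulus M = V / A
M = 7930 cm^3 / 4042 cm^2 = 1.9619 cm

1.9619 cm


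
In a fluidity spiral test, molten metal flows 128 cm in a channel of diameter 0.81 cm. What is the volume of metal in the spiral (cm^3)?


Formula: V = pi * (d/2)^2 * L  (cylinder volume)
Radius = 0.81/2 = 0.405 cm
V = pi * 0.405^2 * 128 = 65.9584 cm^3

Answer: 65.9584 cm^3


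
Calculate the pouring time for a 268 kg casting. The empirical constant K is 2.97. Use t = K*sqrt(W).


Formula: t = K * sqrt(W)
sqrt(W) = sqrt(268) = 16.37071
t = 2.97 * 16.37071 = 48.6210 s

48.6210 s


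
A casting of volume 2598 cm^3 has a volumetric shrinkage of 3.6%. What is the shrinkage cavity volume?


Formula: V_shrink = V_casting * shrinkage_pct / 100
V_shrink = 2598 cm^3 * 3.6 / 100 = 93.5280 cm^3

Final answer: 93.5280 cm^3


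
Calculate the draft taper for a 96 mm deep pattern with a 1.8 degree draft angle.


Formula: taper = depth * tan(draft_angle)
tan(1.8 deg) = 0.0314263
taper = 96 mm * 0.0314263 = 3.0169 mm

Answer: 3.0169 mm


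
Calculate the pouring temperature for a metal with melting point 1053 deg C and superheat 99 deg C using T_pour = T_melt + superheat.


Formula: T_pour = T_melt + Superheat
T_pour = 1053 + 99 = 1152 deg C

Answer: 1152 deg C


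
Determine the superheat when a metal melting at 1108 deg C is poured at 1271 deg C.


Formula: Superheat = T_pour - T_melt
Superheat = 1271 - 1108 = 163 deg C


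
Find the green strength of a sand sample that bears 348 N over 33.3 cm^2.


Formula: Compressive Strength = Force / Area
Strength = 348 N / 33.3 cm^2 = 10.4505 N/cm^2

Final answer: 10.4505 N/cm^2


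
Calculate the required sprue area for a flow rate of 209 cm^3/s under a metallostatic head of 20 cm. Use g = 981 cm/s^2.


Formula: v = sqrt(2*g*h), A = Q/v
Velocity: v = sqrt(2 * 981 * 20) = sqrt(39240) = 198.0909 cm/s
Sprue area: A = Q / v = 209 / 198.0909 = 1.0551 cm^2

Answer: 1.0551 cm^2


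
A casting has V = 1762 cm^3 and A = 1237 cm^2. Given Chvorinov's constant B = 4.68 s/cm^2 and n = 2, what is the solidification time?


Formula: t_s = B * (V/A)^n  (Chvorinov's rule, n=2)
Modulus M = V/A = 1762/1237 = 1.424414 cm
M^2 = 1.424414^2 = 2.028955 cm^2
t_s = 4.68 * 2.028955 = 9.4955 s

Answer: 9.4955 s


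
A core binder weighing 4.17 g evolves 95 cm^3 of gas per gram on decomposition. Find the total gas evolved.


Formula: V_gas = W_binder * gas_evolution_rate
V = 4.17 g * 95 cm^3/g = 396.1500 cm^3


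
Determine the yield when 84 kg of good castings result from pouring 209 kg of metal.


Formula: Casting Yield = (W_good / W_total) * 100
Yield = (84 kg / 209 kg) * 100 = 40.1914%

Final answer: 40.1914%


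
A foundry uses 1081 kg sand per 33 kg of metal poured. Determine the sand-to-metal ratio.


Formula: Sand-to-Metal Ratio = W_sand / W_metal
Ratio = 1081 kg / 33 kg = 32.7576

Answer: 32.7576


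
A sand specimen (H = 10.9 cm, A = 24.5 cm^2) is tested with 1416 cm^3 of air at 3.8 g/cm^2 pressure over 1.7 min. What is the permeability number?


Formula: Permeability Number P = (V * H) / (p * A * t)
Numerator: V * H = 1416 * 10.9 = 15434.4
Denominator: p * A * t = 3.8 * 24.5 * 1.7 = 158.27
P = 15434.4 / 158.27 = 97.5194

Answer: 97.5194


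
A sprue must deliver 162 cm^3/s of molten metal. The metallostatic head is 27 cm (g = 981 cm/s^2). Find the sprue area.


Formula: v = sqrt(2*g*h), A = Q/v
Velocity: v = sqrt(2 * 981 * 27) = sqrt(52974) = 230.1608 cm/s
Sprue area: A = Q / v = 162 / 230.1608 = 0.7039 cm^2

0.7039 cm^2


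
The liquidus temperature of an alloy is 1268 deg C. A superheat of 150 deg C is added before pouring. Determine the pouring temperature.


Formula: T_pour = T_melt + Superheat
T_pour = 1268 + 150 = 1418 deg C

Final answer: 1418 deg C


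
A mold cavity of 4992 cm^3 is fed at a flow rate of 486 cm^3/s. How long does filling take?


Formula: t_fill = V_mold / Q_flow
t = 4992 cm^3 / 486 cm^3/s = 10.2716 s

Final answer: 10.2716 s


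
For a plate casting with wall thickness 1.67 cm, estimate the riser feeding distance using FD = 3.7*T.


Formula: FD = 3.7 * T  (riser feeding-distance rule)
FD = 3.7 * 1.67 cm = 6.1790 cm

Answer: 6.1790 cm


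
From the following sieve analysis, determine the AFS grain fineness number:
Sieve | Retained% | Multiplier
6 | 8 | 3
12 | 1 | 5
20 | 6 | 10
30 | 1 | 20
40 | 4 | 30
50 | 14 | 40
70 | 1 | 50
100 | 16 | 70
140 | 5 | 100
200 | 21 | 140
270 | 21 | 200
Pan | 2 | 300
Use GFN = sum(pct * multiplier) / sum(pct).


Formula: GFN = sum(pct * multiplier) / sum(pct)
sum(pct * multiplier) = 10199
sum(pct) = 100
GFN = 10199 / 100 = 101.99

Answer: 101.99


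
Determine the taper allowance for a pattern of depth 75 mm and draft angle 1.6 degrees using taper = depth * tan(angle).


Formula: taper = depth * tan(draft_angle)
tan(1.6 deg) = 0.0279325
taper = 75 mm * 0.0279325 = 2.0949 mm

Final answer: 2.0949 mm


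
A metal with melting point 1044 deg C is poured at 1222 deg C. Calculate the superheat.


Formula: Superheat = T_pour - T_melt
Superheat = 1222 - 1044 = 178 deg C

178 deg C


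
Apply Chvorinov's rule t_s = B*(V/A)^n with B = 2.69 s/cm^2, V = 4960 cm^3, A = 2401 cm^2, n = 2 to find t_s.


Formula: t_s = B * (V/A)^n  (Chvorinov's rule, n=2)
Modulus M = V/A = 4960/2401 = 2.065806 cm
M^2 = 2.065806^2 = 4.267554 cm^2
t_s = 2.69 * 4.267554 = 11.4797 s


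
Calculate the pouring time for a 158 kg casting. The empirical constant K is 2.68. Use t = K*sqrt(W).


Formula: t = K * sqrt(W)
sqrt(W) = sqrt(158) = 12.56981
t = 2.68 * 12.56981 = 33.6871 s

Final answer: 33.6871 s


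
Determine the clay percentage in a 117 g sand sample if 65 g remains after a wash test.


Formula: Clay% = (W_total - W_washed) / W_total * 100
Clay mass = 117 - 65 = 52 g
Clay% = 52 / 117 * 100 = 44.4444%


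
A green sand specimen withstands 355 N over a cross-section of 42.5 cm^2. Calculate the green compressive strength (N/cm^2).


Formula: Compressive Strength = Force / Area
Strength = 355 N / 42.5 cm^2 = 8.3529 N/cm^2

Answer: 8.3529 N/cm^2


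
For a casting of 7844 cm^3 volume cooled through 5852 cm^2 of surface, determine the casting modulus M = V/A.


Formula: Casting Modulus M = V / A
M = 7844 cm^3 / 5852 cm^2 = 1.3404 cm

1.3404 cm


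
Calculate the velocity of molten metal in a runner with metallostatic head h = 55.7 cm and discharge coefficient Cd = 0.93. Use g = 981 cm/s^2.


Formula: v = Cd * sqrt(2 * g * h)  (Torricelli with discharge coefficient)
2*g*h = 2 * 981 * 55.7 = 109283.4 cm^2/s^2
sqrt(109283.4) = 330.58040 cm/s
v = 0.93 * 330.58040 = 307.4398 cm/s

Final answer: 307.4398 cm/s


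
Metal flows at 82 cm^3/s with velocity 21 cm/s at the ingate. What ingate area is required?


Formula: A_ingate = Q / v  (continuity equation)
A = 82 cm^3/s / 21 cm/s = 3.9048 cm^2


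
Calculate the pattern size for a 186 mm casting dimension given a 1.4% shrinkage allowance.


Formula: L_pattern = L_casting * (1 + shrinkage_rate/100)
Shrinkage factor = 1 + 1.4/100 = 1.014
L_pattern = 186 mm * 1.014 = 188.6040 mm

Answer: 188.6040 mm


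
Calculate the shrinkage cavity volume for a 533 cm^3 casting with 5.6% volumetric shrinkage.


Formula: V_shrink = V_casting * shrinkage_pct / 100
V_shrink = 533 cm^3 * 5.6 / 100 = 29.8480 cm^3

Answer: 29.8480 cm^3


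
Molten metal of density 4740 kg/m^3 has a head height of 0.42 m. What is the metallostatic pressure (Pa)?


Formula: P = rho * g * h
rho * g = 4740 * 9.81 = 46499.4 N/m^3
P = 46499.4 * 0.42 = 19529.7480 Pa

19529.7480 Pa


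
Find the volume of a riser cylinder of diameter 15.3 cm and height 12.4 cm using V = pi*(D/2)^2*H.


Formula: V = pi * (D/2)^2 * H  (cylinder volume)
Radius = D/2 = 15.3/2 = 7.65 cm
V = pi * 7.65^2 * 12.4 = 2279.7878 cm^3

Answer: 2279.7878 cm^3


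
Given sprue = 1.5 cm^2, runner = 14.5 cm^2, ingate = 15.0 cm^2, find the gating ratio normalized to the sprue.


Sprue:Runner:Ingate = 1 : 14.5/1.5 : 15.0/1.5 = 1:9.67:10.00

Final answer: 1:9.67:10.00


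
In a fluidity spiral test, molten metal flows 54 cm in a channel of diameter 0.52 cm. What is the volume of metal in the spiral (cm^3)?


Formula: V = pi * (d/2)^2 * L  (cylinder volume)
Radius = 0.52/2 = 0.26 cm
V = pi * 0.26^2 * 54 = 11.4681 cm^3


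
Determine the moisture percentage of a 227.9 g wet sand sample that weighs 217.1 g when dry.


Formula: MC = (W_wet - W_dry) / W_wet * 100
Water mass = 227.9 - 217.1 = 10.8 g
MC = 10.8 / 227.9 * 100 = 4.7389%

Answer: 4.7389%


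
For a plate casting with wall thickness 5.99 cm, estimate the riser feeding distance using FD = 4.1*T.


Formula: FD = 4.1 * T  (riser feeding-distance rule)
FD = 4.1 * 5.99 cm = 24.5590 cm

Final answer: 24.5590 cm


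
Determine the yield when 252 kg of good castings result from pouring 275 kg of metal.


Formula: Casting Yield = (W_good / W_total) * 100
Yield = (252 kg / 275 kg) * 100 = 91.6364%

Final answer: 91.6364%


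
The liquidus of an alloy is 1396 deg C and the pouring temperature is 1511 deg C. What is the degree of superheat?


Formula: Superheat = T_pour - T_melt
Superheat = 1511 - 1396 = 115 deg C

Answer: 115 deg C


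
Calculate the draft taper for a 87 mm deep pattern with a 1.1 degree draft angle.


Formula: taper = depth * tan(draft_angle)
tan(1.1 deg) = 0.0192010
taper = 87 mm * 0.0192010 = 1.6705 mm

Final answer: 1.6705 mm


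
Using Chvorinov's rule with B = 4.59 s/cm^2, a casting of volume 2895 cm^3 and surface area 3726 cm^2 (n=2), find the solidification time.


Formula: t_s = B * (V/A)^n  (Chvorinov's rule, n=2)
Modulus M = V/A = 2895/3726 = 0.776973 cm
M^2 = 0.776973^2 = 0.603687 cm^2
t_s = 4.59 * 0.603687 = 2.7709 s

Answer: 2.7709 s


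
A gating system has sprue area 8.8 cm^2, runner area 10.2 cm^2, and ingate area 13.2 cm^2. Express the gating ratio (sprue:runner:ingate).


Sprue:Runner:Ingate = 1 : 10.2/8.8 : 13.2/8.8 = 1:1.16:1.50

Final answer: 1:1.16:1.50


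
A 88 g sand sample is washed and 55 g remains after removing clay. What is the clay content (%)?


Formula: Clay% = (W_total - W_washed) / W_total * 100
Clay mass = 88 - 55 = 33 g
Clay% = 33 / 88 * 100 = 37.5000%

Answer: 37.5000%


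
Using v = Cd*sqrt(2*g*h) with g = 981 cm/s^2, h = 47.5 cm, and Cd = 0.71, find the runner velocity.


Formula: v = Cd * sqrt(2 * g * h)  (Torricelli with discharge coefficient)
2*g*h = 2 * 981 * 47.5 = 93195.0 cm^2/s^2
sqrt(93195.0) = 305.27856 cm/s
v = 0.71 * 305.27856 = 216.7478 cm/s

Final answer: 216.7478 cm/s


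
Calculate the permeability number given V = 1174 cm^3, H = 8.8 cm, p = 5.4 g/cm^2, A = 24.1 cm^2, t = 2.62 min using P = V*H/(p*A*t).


Formula: Permeability Number P = (V * H) / (p * A * t)
Numerator: V * H = 1174 * 8.8 = 10331.2
Denominator: p * A * t = 5.4 * 24.1 * 2.62 = 340.9668
P = 10331.2 / 340.9668 = 30.2997

30.2997


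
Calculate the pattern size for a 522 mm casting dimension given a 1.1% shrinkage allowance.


Formula: L_pattern = L_casting * (1 + shrinkage_rate/100)
Shrinkage factor = 1 + 1.1/100 = 1.011
L_pattern = 522 mm * 1.011 = 527.7420 mm

Answer: 527.7420 mm


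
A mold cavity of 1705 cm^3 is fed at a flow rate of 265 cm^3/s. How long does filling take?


Formula: t_fill = V_mold / Q_flow
t = 1705 cm^3 / 265 cm^3/s = 6.4340 s


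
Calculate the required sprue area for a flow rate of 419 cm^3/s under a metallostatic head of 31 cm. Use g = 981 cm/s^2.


Formula: v = sqrt(2*g*h), A = Q/v
Velocity: v = sqrt(2 * 981 * 31) = sqrt(60822) = 246.6212 cm/s
Sprue area: A = Q / v = 419 / 246.6212 = 1.6990 cm^2

Answer: 1.6990 cm^2


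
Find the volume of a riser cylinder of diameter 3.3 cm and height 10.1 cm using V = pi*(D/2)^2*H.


Formula: V = pi * (D/2)^2 * H  (cylinder volume)
Radius = D/2 = 3.3/2 = 1.65 cm
V = pi * 1.65^2 * 10.1 = 86.3852 cm^3


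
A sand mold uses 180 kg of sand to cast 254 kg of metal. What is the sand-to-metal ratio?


Formula: Sand-to-Metal Ratio = W_sand / W_metal
Ratio = 180 kg / 254 kg = 0.7087

Answer: 0.7087


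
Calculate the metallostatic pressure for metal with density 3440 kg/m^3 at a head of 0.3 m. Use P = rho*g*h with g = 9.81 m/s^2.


Formula: P = rho * g * h
rho * g = 3440 * 9.81 = 33746.4 N/m^3
P = 33746.4 * 0.3 = 10123.9200 Pa

Final answer: 10123.9200 Pa


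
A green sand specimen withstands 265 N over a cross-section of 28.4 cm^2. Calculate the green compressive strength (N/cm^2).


Formula: Compressive Strength = Force / Area
Strength = 265 N / 28.4 cm^2 = 9.3310 N/cm^2

Answer: 9.3310 N/cm^2


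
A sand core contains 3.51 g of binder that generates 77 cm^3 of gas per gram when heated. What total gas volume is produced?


Formula: V_gas = W_binder * gas_evolution_rate
V = 3.51 g * 77 cm^3/g = 270.2700 cm^3

Final answer: 270.2700 cm^3


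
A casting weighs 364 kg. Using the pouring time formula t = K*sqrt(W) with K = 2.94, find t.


Formula: t = K * sqrt(W)
sqrt(W) = sqrt(364) = 19.07878
t = 2.94 * 19.07878 = 56.0916 s


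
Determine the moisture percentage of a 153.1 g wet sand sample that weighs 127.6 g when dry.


Formula: MC = (W_wet - W_dry) / W_wet * 100
Water mass = 153.1 - 127.6 = 25.5 g
MC = 25.5 / 153.1 * 100 = 16.6558%


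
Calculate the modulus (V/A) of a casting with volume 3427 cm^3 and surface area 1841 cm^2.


Formula: Casting Modulus M = V / A
M = 3427 cm^3 / 1841 cm^2 = 1.8615 cm

Answer: 1.8615 cm


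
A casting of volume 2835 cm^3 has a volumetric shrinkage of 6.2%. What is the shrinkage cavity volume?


Formula: V_shrink = V_casting * shrinkage_pct / 100
V_shrink = 2835 cm^3 * 6.2 / 100 = 175.7700 cm^3

Final answer: 175.7700 cm^3


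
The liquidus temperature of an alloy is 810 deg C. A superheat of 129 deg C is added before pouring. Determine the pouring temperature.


Formula: T_pour = T_melt + Superheat
T_pour = 810 + 129 = 939 deg C

939 deg C


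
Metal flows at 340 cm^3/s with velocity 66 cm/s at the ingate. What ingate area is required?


Formula: A_ingate = Q / v  (continuity equation)
A = 340 cm^3/s / 66 cm/s = 5.1515 cm^2

Answer: 5.1515 cm^2


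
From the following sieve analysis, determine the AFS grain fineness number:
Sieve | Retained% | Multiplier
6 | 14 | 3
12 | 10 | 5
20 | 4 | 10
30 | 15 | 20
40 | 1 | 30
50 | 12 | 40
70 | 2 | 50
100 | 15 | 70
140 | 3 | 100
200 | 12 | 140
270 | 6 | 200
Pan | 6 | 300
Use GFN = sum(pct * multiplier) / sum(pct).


Formula: GFN = sum(pct * multiplier) / sum(pct)
sum(pct * multiplier) = 7072
sum(pct) = 100
GFN = 7072 / 100 = 70.72


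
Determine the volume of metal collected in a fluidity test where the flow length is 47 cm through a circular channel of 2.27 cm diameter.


Formula: V = pi * (d/2)^2 * L  (cylinder volume)
Radius = 2.27/2 = 1.135 cm
V = pi * 1.135^2 * 47 = 190.2127 cm^3


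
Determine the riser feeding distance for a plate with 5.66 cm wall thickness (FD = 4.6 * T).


Formula: FD = 4.6 * T  (riser feeding-distance rule)
FD = 4.6 * 5.66 cm = 26.0360 cm

Final answer: 26.0360 cm


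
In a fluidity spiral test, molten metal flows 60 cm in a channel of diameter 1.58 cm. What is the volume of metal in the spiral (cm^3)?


Formula: V = pi * (d/2)^2 * L  (cylinder volume)
Radius = 1.58/2 = 0.79 cm
V = pi * 0.79^2 * 60 = 117.6401 cm^3


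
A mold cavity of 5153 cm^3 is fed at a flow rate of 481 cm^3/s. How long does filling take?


Formula: t_fill = V_mold / Q_flow
t = 5153 cm^3 / 481 cm^3/s = 10.7131 s


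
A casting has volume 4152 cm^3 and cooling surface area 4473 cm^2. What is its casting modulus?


Formula: Casting Modulus M = V / A
M = 4152 cm^3 / 4473 cm^2 = 0.9282 cm

Final answer: 0.9282 cm


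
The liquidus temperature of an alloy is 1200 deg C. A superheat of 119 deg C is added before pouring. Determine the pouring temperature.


Formula: T_pour = T_melt + Superheat
T_pour = 1200 + 119 = 1319 deg C


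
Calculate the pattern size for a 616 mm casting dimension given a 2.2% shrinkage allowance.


Formula: L_pattern = L_casting * (1 + shrinkage_rate/100)
Shrinkage factor = 1 + 2.2/100 = 1.022
L_pattern = 616 mm * 1.022 = 629.5520 mm

629.5520 mm


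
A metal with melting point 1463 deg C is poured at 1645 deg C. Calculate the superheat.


Formula: Superheat = T_pour - T_melt
Superheat = 1645 - 1463 = 182 deg C

Answer: 182 deg C


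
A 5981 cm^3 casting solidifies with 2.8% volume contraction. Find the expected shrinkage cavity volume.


Formula: V_shrink = V_casting * shrinkage_pct / 100
V_shrink = 5981 cm^3 * 2.8 / 100 = 167.4680 cm^3

Answer: 167.4680 cm^3


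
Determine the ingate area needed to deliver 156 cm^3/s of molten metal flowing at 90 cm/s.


Formula: A_ingate = Q / v  (continuity equation)
A = 156 cm^3/s / 90 cm/s = 1.7333 cm^2

Final answer: 1.7333 cm^2


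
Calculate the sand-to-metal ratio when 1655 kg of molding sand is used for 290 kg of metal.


Formula: Sand-to-Metal Ratio = W_sand / W_metal
Ratio = 1655 kg / 290 kg = 5.7069

Final answer: 5.7069


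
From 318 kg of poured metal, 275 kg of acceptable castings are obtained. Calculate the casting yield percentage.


Formula: Casting Yield = (W_good / W_total) * 100
Yield = (275 kg / 318 kg) * 100 = 86.4780%

Answer: 86.4780%


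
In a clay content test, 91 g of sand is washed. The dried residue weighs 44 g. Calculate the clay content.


Formula: Clay% = (W_total - W_washed) / W_total * 100
Clay mass = 91 - 44 = 47 g
Clay% = 47 / 91 * 100 = 51.6484%


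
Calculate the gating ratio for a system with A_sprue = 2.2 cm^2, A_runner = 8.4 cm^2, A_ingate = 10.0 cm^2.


Sprue:Runner:Ingate = 1 : 8.4/2.2 : 10.0/2.2 = 1:3.82:4.55

Final answer: 1:3.82:4.55


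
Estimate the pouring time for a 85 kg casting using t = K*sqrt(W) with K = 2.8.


Formula: t = K * sqrt(W)
sqrt(W) = sqrt(85) = 9.21954
t = 2.8 * 9.21954 = 25.8147 s


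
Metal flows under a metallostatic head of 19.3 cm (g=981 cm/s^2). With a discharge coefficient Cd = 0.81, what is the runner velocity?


Formula: v = Cd * sqrt(2 * g * h)  (Torricelli with discharge coefficient)
2*g*h = 2 * 981 * 19.3 = 37866.6 cm^2/s^2
sqrt(37866.6) = 194.59342 cm/s
v = 0.81 * 194.59342 = 157.6207 cm/s

157.6207 cm/s
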